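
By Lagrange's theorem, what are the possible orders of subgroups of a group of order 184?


Lagrange's theorem: |H| divides |G|
|G| = 184
Divisors of 184: 1, 2, 4, 8, 23, 46, 92, 184

Possible subgroup orders: {1, 2, 4, 8, 23, 46, 92, 184}


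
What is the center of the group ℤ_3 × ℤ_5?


Z(G) = {g ∈ G | gx = xg for all x ∈ G}
Direct product of abelian groups is abelian, so Z(G) = G

Z(ℤ_3 × ℤ_5) = ℤ_3 × ℤ_5


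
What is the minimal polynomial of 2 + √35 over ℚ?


Let α = 2 + √35. Then α - 2 = √35, so (α - 2)² = 35, giving α² - 4α - 31 = 0. Degree 2 and α ∉ ℚ, so this is the minimal polynomial.

Minimal polynomial: x² - 4x - 31


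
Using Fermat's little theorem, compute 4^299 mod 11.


Fermat's little theorem: if p is prime and gcd(a,p)=1, then a^(p-1) ≡ 1 (mod p)
p = 11 is prime, gcd(4,11) = 1
Reduce exponent: 299 mod 10 = 9
So 4^299 ≡ 4^9 (mod 11)
4^9 mod 11 = 3

4^299 ≡ 3 (mod 11)


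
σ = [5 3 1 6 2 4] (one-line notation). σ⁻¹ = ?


To find σ⁻¹, swap domain and range:
σ(1) = 5 → σ⁻¹(5) = 1
σ(2) = 3 → σ⁻¹(3) = 2
σ(3) = 1 → σ⁻¹(1) = 3
σ(4) = 6 → σ⁻¹(6) = 4
σ(5) = 2 → σ⁻¹(2) = 5
σ(6) = 4 → σ⁻¹(4) = 6

σ⁻¹ = [3 5 2 6 1 4]


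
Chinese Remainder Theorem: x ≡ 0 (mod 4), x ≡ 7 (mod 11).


m₁ = 4, m₂ = 11, gcd = 1, so CRT applies. M = m₁·m₂ = 44
Let M₁ = M/m₁ = 11, M₂ = M/m₂ = 4
Find y₁ ≡ M₁⁻¹ (mod m₁): 11⁻¹ ≡ 3 (mod 4)
Find y₂ ≡ M₂⁻¹ (mod m₂): 4⁻¹ ≡ 3 (mod 11)
x = a₁·M₁·y₁ + a₂·M₂·y₂ = 0·11·3 + 7·4·3 = 84
Reduce mod 44: x ≡ 40
Check: 40 mod 4 = 0 ✓, 40 mod 11 = 7 ✓

x ≡ 40 (mod 44)


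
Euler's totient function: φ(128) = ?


Factor n: 128 = 2^7
φ(n) = n · ∏(1 - 1/p) over distinct primes p | n
φ(128) = 128 · (1 - 1/2) = 64

φ(128) = 64


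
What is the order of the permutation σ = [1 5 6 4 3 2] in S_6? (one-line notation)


Cycle decomposition: (2 5 3 6)
Cycle lengths: 4
Order = lcm(4) = 4

ord(σ) = 4


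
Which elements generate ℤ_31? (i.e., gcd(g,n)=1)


g generates ℤ_n iff gcd(g,n) = 1
Prime factors of 31: 31
Generators are g ∈ {1,...,30} not divisible by any of these primes.
Generators: {1, 2, 3, 4, 5, 6, 7, 8, 9, 10, 11, 12, 13, 14, 15, 16, 17, 18, 19, 20, 21, 22, 23, 24, 25, 26, 27, 28, 29, 30}
Number of generators = φ(31) = 30

Generators of ℤ_31 = {1, 2, 3, 4, 5, 6, 7, 8, 9, 10, 11, 12, 13, 14, 15, 16, 17, 18, 19, 20, 21, 22, 23, 24, 25, 26, 27, 28, 29, 30}


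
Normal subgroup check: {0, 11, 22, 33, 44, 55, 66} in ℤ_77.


H = {0, 11, 22, 33, 44, 55, 66} in ℤ_77
ℤ_77 is abelian; every subgroup of an abelian group is normal

Yes, normal subgroup


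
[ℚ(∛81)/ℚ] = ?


∛81 has minimal polynomial x³ - 81 (irreducible over ℚ since 81 is not a perfect cube)

[ℚ(∛81)/ℚ] = 3


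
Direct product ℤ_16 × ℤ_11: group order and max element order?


|ℤ_16 × ℤ_11| = 16 × 11 = 176
Max element order = lcm(16,11) = 176
Cyclic? Yes (gcd=1)

|ℤ_16×ℤ_11| = 176, max element order = 176


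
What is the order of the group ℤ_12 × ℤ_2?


|A × B| = |A| · |B|
|ℤ_12 × ℤ_2| = 12 × 2 = 24

|ℤ_12 × ℤ_2| = 24


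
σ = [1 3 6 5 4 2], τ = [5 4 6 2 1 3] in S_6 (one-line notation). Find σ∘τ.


σ∘τ: apply τ first, then σ
1 →τ 5 →σ 4
2 →τ 4 →σ 5
3 →τ 6 →σ 2
4 →τ 2 →σ 3
5 →τ 1 →σ 1
6 →τ 3 →σ 6

σ∘τ = [4 5 2 3 1 6]


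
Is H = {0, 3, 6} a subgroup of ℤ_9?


Subgroup test for H = {0, 3, 6} in (ℤ_9, +):
(1) 0 ∈ H? Yes
(2) Closure: for all a,b ∈ H, (a+b) mod 9 ∈ H? Yes
(3) Inverses: for all a ∈ H, -a mod 9 ∈ H? Yes

Yes, H is a subgroup of ℤ_9


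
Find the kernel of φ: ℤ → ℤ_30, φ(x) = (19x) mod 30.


Kernel = preimage of identity
ker(φ) = {x ∈ ℤ : 19x ≡ 0 (mod 30)}. gcd(19,30) = 1, so 19x ≡ 0 (mod 30) ⟺ x ≡ 0 (mod 30/1 = 30). Hence ker(φ) = 30ℤ

ker(φ) = 30ℤ


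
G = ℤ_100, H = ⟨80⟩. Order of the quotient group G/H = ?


|⟨80⟩| = n / gcd(80, 100) = 100 / 20 = 5
H is normal (ℤ_100 is abelian).
|G/H| = |G| / |H| = 100 / 5 = 20

|G/H| = 20


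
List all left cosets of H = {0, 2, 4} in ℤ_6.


H = {0, 2, 4}, |H| = 3
Number of cosets = |G|/|H| = 6/3 = 2
0 + H = {0, 2, 4}
1 + H = {1, 3, 5}

Cosets: 0+H={0,2,4}; 1+H={1,3,5}


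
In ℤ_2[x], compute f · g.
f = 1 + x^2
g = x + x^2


Expand and collect like terms; reduce coefficients mod 2:
x^0: 1·0 = 0 ≡ 0 (mod 2)
x^1: 1·1 + 0·0 = 1 ≡ 1 (mod 2)
x^2: 1·1 + 0·1 + 1·0 = 1 ≡ 1 (mod 2)
x^3: 0·1 + 1·1 = 1 ≡ 1 (mod 2)
x^4: 1·1 = 1 ≡ 1 (mod 2)
Result: x + x^2 + x^3 + x^4

f · g = x + x^2 + x^3 + x^4


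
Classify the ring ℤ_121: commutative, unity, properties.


ℤ_121 is a commutative ring with unity 1; 121 = 11×11 is composite, so 11·11 ≡ 0 gives zero divisors (not an integral domain)
Commutative: Yes
Integral domain: No
Has unity: Yes

ℤ_121: Commutative=Yes, Unity=Yes


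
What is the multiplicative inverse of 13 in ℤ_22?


Use the extended Euclidean algorithm to write 1 = 13·s + 22·t; then s mod 22 is the inverse.
Euclidean algorithm:
  13 = 0·22 + 13
  22 = 1·13 + 9
  13 = 1·9 + 4
  9 = 2·4 + 1
  4 = 4·1 + 0
gcd(13,22) = 1
Back-substitution gives: 13·(-5) + 22·(3) = 1
So 13⁻¹ ≡ -5 ≡ 17 (mod 22)
Check: 13 × 17 = 221 ≡ 1 (mod 22) ✓

13⁻¹ ≡ 17 (mod 22)


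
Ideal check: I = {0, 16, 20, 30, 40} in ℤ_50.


Check ideal conditions for I = {0, 16, 20, 30, 40} in ℤ_50:
(1) I is an additive subgroup? No
(2) For r ∈ ℤ_50 and a ∈ I: r·a ∈ I? No  [counterexample: r=2, a=16, r·a mod 50 = 32 ∉ I]

No, I is not an ideal of ℤ_50


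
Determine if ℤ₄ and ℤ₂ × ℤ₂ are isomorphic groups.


Comparing ℤ₄ and ℤ₂ × ℤ₂:
ℤ₄ has an element of order 4; ℤ₂×ℤ₂ has exponent 2

No, ℤ₄ ≇ ℤ₂ × ℤ₂


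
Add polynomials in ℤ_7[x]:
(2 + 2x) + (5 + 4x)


Add coefficients mod 7:
x^0: 2 + 5 = 0 (mod 7)
x^1: 2 + 4 = 6 (mod 7)
Result: 6x

f + g = 6x


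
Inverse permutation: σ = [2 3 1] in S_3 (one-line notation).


To find σ⁻¹, swap domain and range:
σ(1) = 2 → σ⁻¹(2) = 1
σ(2) = 3 → σ⁻¹(3) = 2
σ(3) = 1 → σ⁻¹(1) = 3

σ⁻¹ = [3 1 2]


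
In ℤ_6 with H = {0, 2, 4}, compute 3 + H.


3 + H = {3 + h (mod 6) : h ∈ H}
3+0=3, 3+2=5, 3+4=1
3 + H = {1, 3, 5} = 1 + H

3 + H = {1, 3, 5}


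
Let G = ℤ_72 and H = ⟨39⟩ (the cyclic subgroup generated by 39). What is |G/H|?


|⟨39⟩| = n / gcd(39, 72) = 72 / 3 = 24
H is normal (ℤ_72 is abelian).
|G/H| = |G| / |H| = 72 / 24 = 3

|G/H| = 3


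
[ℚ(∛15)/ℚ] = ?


∛15 has minimal polynomial x³ - 15 (irreducible over ℚ since 15 is not a perfect cube)

[ℚ(∛15)/ℚ] = 3


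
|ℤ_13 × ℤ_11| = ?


|A × B| = |A| · |B|
|ℤ_13 × ℤ_11| = 13 × 11 = 143

|ℤ_13 × ℤ_11| = 143


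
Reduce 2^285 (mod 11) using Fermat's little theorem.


Fermat's little theorem: if p is prime and gcd(a,p)=1, then a^(p-1) ≡ 1 (mod p)
p = 11 is prime, gcd(2,11) = 1
Reduce exponent: 285 mod 10 = 5
So 2^285 ≡ 2^5 (mod 11)
2^5 mod 11 = 10

2^285 ≡ 10 (mod 11)


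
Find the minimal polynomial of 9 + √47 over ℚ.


Let α = 9 + √47. Then α - 9 = √47, so (α - 9)² = 47, giving α² - 18α + 34 = 0. Degree 2 and α ∉ ℚ, so this is the minimal polynomial.

Minimal polynomial: x² - 18x + 34


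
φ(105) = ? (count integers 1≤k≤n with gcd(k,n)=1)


Factor n: 105 = 3 × 5 × 7
φ(n) = n · ∏(1 - 1/p) over distinct primes p | n
φ(105) = 105 · (1 - 1/3) · (1 - 1/5) · (1 - 1/7) = 48

φ(105) = 48


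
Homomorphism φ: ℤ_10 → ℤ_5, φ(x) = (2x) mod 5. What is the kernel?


Kernel = preimage of identity
ker(φ) = {x ∈ ℤ_10 : 2x ≡ 0 (mod 5)}. Since 5 | 10, φ is well-defined. The kernel is the cyclic subgroup ⟨5⟩ of ℤ_10 (order 2), i.e. {0, 5}

ker(φ) = {0, 5}


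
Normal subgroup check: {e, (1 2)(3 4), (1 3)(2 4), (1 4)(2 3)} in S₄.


H = {e, (1 2)(3 4), (1 3)(2 4), (1 4)(2 3)} in S₄
This is the Klein four-group V₄; it is normal in S₄ (it is a union of conjugacy classes)

Yes, normal subgroup


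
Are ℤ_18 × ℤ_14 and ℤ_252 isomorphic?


Comparing ℤ_18 × ℤ_14 and ℤ_252:
gcd(18,14) = 2 ≠ 1. Max element order in ℤ_18×ℤ_14 is lcm(18,14) = 126 < 252, so it has no element of order 252

No, ℤ_18 × ℤ_14 ≇ ℤ_252


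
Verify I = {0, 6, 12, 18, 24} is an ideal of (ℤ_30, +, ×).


Check ideal conditions for I = {0, 6, 12, 18, 24} in ℤ_30:
(1) I is an additive subgroup? Yes
(2) For r ∈ ℤ_30 and a ∈ I: r·a ∈ I? Yes

Yes, I is an ideal of ℤ_30


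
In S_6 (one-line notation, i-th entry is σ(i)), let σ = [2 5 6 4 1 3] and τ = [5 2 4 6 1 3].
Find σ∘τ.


σ∘τ: apply τ first, then σ
1 →τ 5 →σ 1
2 →τ 2 →σ 5
3 →τ 4 →σ 4
4 →τ 6 →σ 3
5 →τ 1 →σ 2
6 →τ 3 →σ 6

σ∘τ = [1 5 4 3 2 6]


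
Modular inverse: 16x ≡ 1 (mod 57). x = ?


Use the extended Euclidean algorithm to write 1 = 16·s + 57·t; then s mod 57 is the inverse.
Euclidean algorithm:
  16 = 0·57 + 16
  57 = 3·16 + 9
  16 = 1·9 + 7
  9 = 1·7 + 2
  7 = 3·2 + 1
  2 = 2·1 + 0
gcd(16,57) = 1
Back-substitution gives: 16·(25) + 57·(-7) = 1
So 16⁻¹ ≡ 25 ≡ 25 (mod 57)
Check: 16 × 25 = 400 ≡ 1 (mod 57) ✓

16⁻¹ ≡ 25 (mod 57)


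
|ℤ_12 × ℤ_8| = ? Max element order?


|ℤ_12 × ℤ_8| = 12 × 8 = 96
Max element order = lcm(12,8) = 24
Cyclic? No (gcd=4)

|ℤ_12×ℤ_8| = 96, max element order = 24


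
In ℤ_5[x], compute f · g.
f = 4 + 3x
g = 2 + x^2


Expand and collect like terms; reduce coefficients mod 5:
x^0: 4·2 = 8 ≡ 3 (mod 5)
x^1: 4·0 + 3·2 = 6 ≡ 1 (mod 5)
x^2: 4·1 + 3·0 = 4 ≡ 4 (mod 5)
x^3: 3·1 = 3 ≡ 3 (mod 5)
Result: 3 + x + 4x^2 + 3x^3

f · g = 3 + x + 4x^2 + 3x^3


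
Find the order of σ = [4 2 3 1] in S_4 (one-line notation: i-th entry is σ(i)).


Cycle decomposition: (1 4)
Cycle lengths: 2
Order = lcm(2) = 2

ord(σ) = 2


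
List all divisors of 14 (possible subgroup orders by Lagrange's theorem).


Lagrange's theorem: |H| divides |G|
|G| = 14
Divisors of 14: 1, 2, 7, 14

Possible subgroup orders: {1, 2, 7, 14}


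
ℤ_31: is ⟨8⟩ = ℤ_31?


g generates ℤ_n iff gcd(g, n) = 1
gcd(8, 31) = 1
Since gcd = 1, 8 is a generator.

Yes, 8 generates ℤ_31


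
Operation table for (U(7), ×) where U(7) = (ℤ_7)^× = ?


Elements: {1, 2, 3, 4, 5, 6}
Operation: multiplication mod 7
Entry (a, b) = (a × b) mod 7

Cayley table:
  | 1 | 2 | 3 | 4 | 5 | 6
1 | 1 | 2 | 3 | 4 | 5 | 6
2 | 2 | 4 | 6 | 1 | 3 | 5
3 | 3 | 6 | 2 | 5 | 1 | 4
4 | 4 | 1 | 5 | 2 | 6 | 3
5 | 5 | 3 | 1 | 6 | 4 | 2
6 | 6 | 5 | 4 | 3 | 2 | 1


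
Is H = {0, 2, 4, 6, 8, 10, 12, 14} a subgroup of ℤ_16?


Subgroup test for H = {0, 2, 4, 6, 8, 10, 12, 14} in (ℤ_16, +):
(1) 0 ∈ H? Yes
(2) Closure: for all a,b ∈ H, (a+b) mod 16 ∈ H? Yes
(3) Inverses: for all a ∈ H, -a mod 16 ∈ H? Yes

Yes, H is a subgroup of ℤ_16


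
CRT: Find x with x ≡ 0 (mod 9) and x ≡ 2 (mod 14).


m₁ = 9, m₂ = 14, gcd = 1, so CRT applies. M = m₁·m₂ = 126
Let M₁ = M/m₁ = 14, M₂ = M/m₂ = 9
Find y₁ ≡ M₁⁻¹ (mod m₁): 14⁻¹ ≡ 2 (mod 9)
Find y₂ ≡ M₂⁻¹ (mod m₂): 9⁻¹ ≡ 11 (mod 14)
x = a₁·M₁·y₁ + a₂·M₂·y₂ = 0·14·2 + 2·9·11 = 198
Reduce mod 126: x ≡ 72
Check: 72 mod 9 = 0 ✓, 72 mod 14 = 2 ✓

x ≡ 72 (mod 126)


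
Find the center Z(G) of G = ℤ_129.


Z(G) = {g ∈ G | gx = xg for all x ∈ G}
ℤ_129 is abelian, so Z(G) = G

Z(ℤ_129) = ℤ_129


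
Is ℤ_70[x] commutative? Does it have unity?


ℤ_70 has zero divisors (2·35 ≡ 0), and these lift to constant zero divisors in ℤ_70[x]; so not an integral domain
Commutative: Yes
Integral domain: No
Has unity: Yes

ℤ_70[x]: Commutative=Yes, Unity=Yes


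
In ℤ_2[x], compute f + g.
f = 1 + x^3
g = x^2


Add coefficients mod 2:
x^0: 1 + 0 = 1 (mod 2)
x^1: 0 + 0 = 0 (mod 2)
x^2: 0 + 1 = 1 (mod 2)
x^3: 1 + 0 = 1 (mod 2)
Result: 1 + x^2 + x^3

f + g = 1 + x^2 + x^3


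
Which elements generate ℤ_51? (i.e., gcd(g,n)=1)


g generates ℤ_n iff gcd(g,n) = 1
Prime factors of 51: 3, 17
Generators are g ∈ {1,...,50} not divisible by any of these primes.
Generators: {1, 2, 4, 5, 7, 8, 10, 11, 13, 14, 16, 19, 20, 22, 23, 25, 26, 28, 29, 31, 32, 35, 37, 38, 40, 41, 43, 44, 46, 47, 49, 50}
Number of generators = φ(51) = 32

Generators of ℤ_51 = {1, 2, 4, 5, 7, 8, 10, 11, 13, 14, 16, 19, 20, 22, 23, 25, 26, 28, 29, 31, 32, 35, 37, 38, 40, 41, 43, 44, 46, 47, 49, 50}


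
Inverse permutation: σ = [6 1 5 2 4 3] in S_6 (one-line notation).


To find σ⁻¹, swap domain and range:
σ(1) = 6 → σ⁻¹(6) = 1
σ(2) = 1 → σ⁻¹(1) = 2
σ(3) = 5 → σ⁻¹(5) = 3
σ(4) = 2 → σ⁻¹(2) = 4
σ(5) = 4 → σ⁻¹(4) = 5
σ(6) = 3 → σ⁻¹(3) = 6

σ⁻¹ = [2 4 6 5 3 1]


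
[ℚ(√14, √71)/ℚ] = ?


[ℚ(√14,√71):ℚ] = [ℚ(√14,√71):ℚ(√14)]·[ℚ(√14):ℚ] = 2·2 = 4

[ℚ(√14, √71)/ℚ] = 4


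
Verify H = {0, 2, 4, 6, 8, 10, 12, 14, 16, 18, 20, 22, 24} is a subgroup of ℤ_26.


Subgroup test for H = {0, 2, 4, 6, 8, 10, 12, 14, 16, 18, 20, 22, 24} in (ℤ_26, +):
(1) 0 ∈ H? Yes
(2) Closure: for all a,b ∈ H, (a+b) mod 26 ∈ H? Yes
(3) Inverses: for all a ∈ H, -a mod 26 ∈ H? Yes

Yes, H is a subgroup of ℤ_26


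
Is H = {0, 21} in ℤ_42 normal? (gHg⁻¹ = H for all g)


H = {0, 21} in ℤ_42
ℤ_42 is abelian; every subgroup of an abelian group is normal

Yes, normal subgroup


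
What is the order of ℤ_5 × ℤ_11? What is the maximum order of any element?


|ℤ_5 × ℤ_11| = 5 × 11 = 55
Max element order = lcm(5,11) = 55
Cyclic? Yes (gcd=1)

|ℤ_5×ℤ_11| = 55, max element order = 55


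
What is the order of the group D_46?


|D_n| = 2n (n rotations and n reflections)
|D_46| = 2×46 = 92

|D_46| = 92


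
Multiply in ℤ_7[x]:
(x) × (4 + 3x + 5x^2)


Expand and collect like terms; reduce coefficients mod 7:
x^0: 0·4 = 0 ≡ 0 (mod 7)
x^1: 0·3 + 1·4 = 4 ≡ 4 (mod 7)
x^2: 0·5 + 1·3 = 3 ≡ 3 (mod 7)
x^3: 1·5 = 5 ≡ 5 (mod 7)
Result: 4x + 3x^2 + 5x^3

f · g = 4x + 3x^2 + 5x^3


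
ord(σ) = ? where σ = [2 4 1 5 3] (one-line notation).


Cycle decomposition: (1 2 4 5 3)
Cycle lengths: 5
Order = lcm(5) = 5

ord(σ) = 5


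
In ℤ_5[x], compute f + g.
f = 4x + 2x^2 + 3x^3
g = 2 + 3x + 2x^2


Add coefficients mod 5:
x^0: 0 + 2 = 2 (mod 5)
x^1: 4 + 3 = 2 (mod 5)
x^2: 2 + 2 = 4 (mod 5)
x^3: 3 + 0 = 3 (mod 5)
Result: 2 + 2x + 4x^2 + 3x^3

f + g = 2 + 2x + 4x^2 + 3x^3


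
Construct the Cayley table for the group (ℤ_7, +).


Elements: {0, 1, 2, 3, 4, 5, 6}
Operation: addition mod 7
Entry (a, b) = (a + b) mod 7

Cayley table:
  | 0 | 1 | 2 | 3 | 4 | 5 | 6
0 | 0 | 1 | 2 | 3 | 4 | 5 | 6
1 | 1 | 2 | 3 | 4 | 5 | 6 | 0
2 | 2 | 3 | 4 | 5 | 6 | 0 | 1
3 | 3 | 4 | 5 | 6 | 0 | 1 | 2
4 | 4 | 5 | 6 | 0 | 1 | 2 | 3
5 | 5 | 6 | 0 | 1 | 2 | 3 | 4
6 | 6 | 0 | 1 | 2 | 3 | 4 | 5


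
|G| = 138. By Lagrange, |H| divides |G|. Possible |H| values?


Lagrange's theorem: |H| divides |G|
|G| = 138
Divisors of 138: 1, 2, 3, 6, 23, 46, 69, 138

Possible subgroup orders: {1, 2, 3, 6, 23, 46, 69, 138}


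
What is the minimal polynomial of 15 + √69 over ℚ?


Let α = 15 + √69. Then α - 15 = √69, so (α - 15)² = 69, giving α² - 30α + 156 = 0. Degree 2 and α ∉ ℚ, so this is the minimal polynomial.

Minimal polynomial: x² - 30x + 156


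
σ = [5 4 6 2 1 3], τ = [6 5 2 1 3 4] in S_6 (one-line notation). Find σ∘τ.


σ∘τ: apply τ first, then σ
1 →τ 6 →σ 3
2 →τ 5 →σ 1
3 →τ 2 →σ 4
4 →τ 1 →σ 5
5 →τ 3 →σ 6
6 →τ 4 →σ 2

σ∘τ = [3 1 4 5 6 2]


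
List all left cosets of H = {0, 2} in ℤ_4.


H = {0, 2}, |H| = 2
Number of cosets = |G|/|H| = 4/2 = 2
0 + H = {0, 2}
1 + H = {1, 3}

Cosets: 0+H={0,2}; 1+H={1,3}


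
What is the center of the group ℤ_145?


Z(G) = {g ∈ G | gx = xg for all x ∈ G}
ℤ_145 is abelian, so Z(G) = G

Z(ℤ_145) = ℤ_145


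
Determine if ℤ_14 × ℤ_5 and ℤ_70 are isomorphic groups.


Comparing ℤ_14 × ℤ_5 and ℤ_70:
gcd(14,5) = 1, so ℤ_14 × ℤ_5 ≅ ℤ_70 (CRT)

Yes, ℤ_14 × ℤ_5 ≅ ℤ_70


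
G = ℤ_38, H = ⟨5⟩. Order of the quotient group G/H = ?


|⟨5⟩| = n / gcd(5, 38) = 38 / 1 = 38
H is normal (ℤ_38 is abelian).
|G/H| = |G| / |H| = 38 / 38 = 1

|G/H| = 1


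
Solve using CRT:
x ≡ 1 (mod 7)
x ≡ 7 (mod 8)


m₁ = 7, m₂ = 8, gcd = 1, so CRT applies. M = m₁·m₂ = 56
Let M₁ = M/m₁ = 8, M₂ = M/m₂ = 7
Find y₁ ≡ M₁⁻¹ (mod m₁): 8⁻¹ ≡ 1 (mod 7)
Find y₂ ≡ M₂⁻¹ (mod m₂): 7⁻¹ ≡ 7 (mod 8)
x = a₁·M₁·y₁ + a₂·M₂·y₂ = 1·8·1 + 7·7·7 = 351
Reduce mod 56: x ≡ 15
Check: 15 mod 7 = 1 ✓, 15 mod 8 = 7 ✓

x ≡ 15 (mod 56)


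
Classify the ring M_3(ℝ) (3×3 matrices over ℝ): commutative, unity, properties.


Matrix multiplication is non-commutative for n ≥ 2; the identity matrix I is the unity; singular matrices give zero divisors, so not an integral domain
Commutative: No
Integral domain: No
Has unity: Yes

M_3(ℝ) (3×3 matrices over ℝ): Commutative=No, Unity=Yes


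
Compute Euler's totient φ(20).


φ(n) = count of k ∈ {1,...,n} with gcd(k,n)=1
Coprimes to 20: {1, 3, 7, 9, 11, 13, 17, 19}
Count: 8

φ(20) = 8


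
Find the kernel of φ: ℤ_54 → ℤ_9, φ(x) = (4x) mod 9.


Kernel = preimage of identity
ker(φ) = {x ∈ ℤ_54 : 4x ≡ 0 (mod 9)}. Since 9 | 54, φ is well-defined. The kernel is the cyclic subgroup ⟨9⟩ of ℤ_54 (order 6), i.e. {0, 9, 18, 27, 36, 45}

ker(φ) = {0, 9, 18, 27, 36, 45}


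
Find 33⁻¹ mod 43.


Use the extended Euclidean algorithm to write 1 = 33·s + 43·t; then s mod 43 is the inverse.
Euclidean algorithm:
  33 = 0·43 + 33
  43 = 1·33 + 10
  33 = 3·10 + 3
  10 = 3·3 + 1
  3 = 3·1 + 0
gcd(33,43) = 1
Back-substitution gives: 33·(-13) + 43·(10) = 1
So 33⁻¹ ≡ -13 ≡ 30 (mod 43)
Check: 33 × 30 = 990 ≡ 1 (mod 43) ✓

33⁻¹ ≡ 30 (mod 43)


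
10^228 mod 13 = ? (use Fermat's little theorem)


Fermat's little theorem: if p is prime and gcd(a,p)=1, then a^(p-1) ≡ 1 (mod p)
p = 13 is prime, gcd(10,13) = 1
Reduce exponent: 228 mod 12 = 0
So 10^228 ≡ 10^0 (mod 13)
10^0 = 1

10^228 ≡ 1 (mod 13)


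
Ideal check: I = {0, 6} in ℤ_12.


Check ideal conditions for I = {0, 6} in ℤ_12:
(1) I is an additive subgroup? Yes
(2) For r ∈ ℤ_12 and a ∈ I: r·a ∈ I? Yes

Yes, I is an ideal of ℤ_12


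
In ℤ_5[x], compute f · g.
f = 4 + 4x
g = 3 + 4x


Expand and collect like terms; reduce coefficients mod 5:
x^0: 4·3 = 12 ≡ 2 (mod 5)
x^1: 4·4 + 4·3 = 28 ≡ 3 (mod 5)
x^2: 4·4 = 16 ≡ 1 (mod 5)
Result: 2 + 3x + x^2

f · g = 2 + 3x + x^2


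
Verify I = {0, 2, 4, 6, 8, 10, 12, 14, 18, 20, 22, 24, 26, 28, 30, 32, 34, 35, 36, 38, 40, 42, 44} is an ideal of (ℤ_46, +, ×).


Check ideal conditions for I = {0, 2, 4, 6, 8, 10, 12, 14, 18, 20, 22, 24, 26, 28, 30, 32, 34, 35, 36, 38, 40, 42, 44} in ℤ_46:
(1) I is an additive subgroup? No
(2) For r ∈ ℤ_46 and a ∈ I: r·a ∈ I? No  [counterexample: r=2, a=8, r·a mod 46 = 16 ∉ I]

No, I is not an ideal of ℤ_46


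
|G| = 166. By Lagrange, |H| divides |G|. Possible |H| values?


Lagrange's theorem: |H| divides |G|
|G| = 166
Divisors of 166: 1, 2, 83, 166

Possible subgroup orders: {1, 2, 83, 166}


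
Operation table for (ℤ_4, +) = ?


Elements: {0, 1, 2, 3}
Operation: addition mod 4
Entry (a, b) = (a + b) mod 4

Cayley table:
  | 0 | 1 | 2 | 3
0 | 0 | 1 | 2 | 3
1 | 1 | 2 | 3 | 0
2 | 2 | 3 | 0 | 1
3 | 3 | 0 | 1 | 2


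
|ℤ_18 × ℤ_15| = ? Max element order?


|ℤ_18 × ℤ_15| = 18 × 15 = 270
Max element order = lcm(18,15) = 90
Cyclic? No (gcd=3)

|ℤ_18×ℤ_15| = 270, max element order = 90


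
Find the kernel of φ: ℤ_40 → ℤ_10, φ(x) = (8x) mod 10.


Kernel = preimage of identity
ker(φ) = {x ∈ ℤ_40 : 8x ≡ 0 (mod 10)}. Since 10 | 40, φ is well-defined. The kernel is the cyclic subgroup ⟨5⟩ of ℤ_40 (order 8), i.e. {0, 5, 10, 15, 20, 25, 30, 35}

ker(φ) = {0, 5, 10, 15, 20, 25, 30, 35}


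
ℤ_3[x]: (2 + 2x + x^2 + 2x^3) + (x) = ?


Add coefficients mod 3:
x^0: 2 + 0 = 2 (mod 3)
x^1: 2 + 1 = 0 (mod 3)
x^2: 1 + 0 = 1 (mod 3)
x^3: 2 + 0 = 2 (mod 3)
Result: 2 + x^2 + 2x^3

f + g = 2 + x^2 + 2x^3


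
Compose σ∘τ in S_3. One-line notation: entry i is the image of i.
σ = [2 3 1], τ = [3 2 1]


σ∘τ: apply τ first, then σ
1 →τ 3 →σ 1
2 →τ 2 →σ 3
3 →τ 1 →σ 2

σ∘τ = [1 3 2]


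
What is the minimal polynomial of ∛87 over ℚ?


∛87 satisfies x³ - 87 = 0, irreducible over ℚ (no rational root; 87 is not a perfect cube)

Minimal polynomial: x³ - 87


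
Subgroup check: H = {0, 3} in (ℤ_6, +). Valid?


Subgroup test for H = {0, 3} in (ℤ_6, +):
(1) 0 ∈ H? Yes
(2) Closure: for all a,b ∈ H, (a+b) mod 6 ∈ H? Yes
(3) Inverses: for all a ∈ H, -a mod 6 ∈ H? Yes

Yes, H is a subgroup of ℤ_6


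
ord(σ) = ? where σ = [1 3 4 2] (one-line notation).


Cycle decomposition: (2 3 4)
Cycle lengths: 3
Order = lcm(3) = 3

ord(σ) = 3


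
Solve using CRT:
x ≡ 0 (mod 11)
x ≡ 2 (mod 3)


m₁ = 11, m₂ = 3, gcd = 1, so CRT applies. M = m₁·m₂ = 33
Let M₁ = M/m₁ = 3, M₂ = M/m₂ = 11
Find y₁ ≡ M₁⁻¹ (mod m₁): 3⁻¹ ≡ 4 (mod 11)
Find y₂ ≡ M₂⁻¹ (mod m₂): 11⁻¹ ≡ 2 (mod 3)
x = a₁·M₁·y₁ + a₂·M₂·y₂ = 0·3·4 + 2·11·2 = 44
Reduce mod 33: x ≡ 11
Check: 11 mod 11 = 0 ✓, 11 mod 3 = 2 ✓

x ≡ 11 (mod 33)


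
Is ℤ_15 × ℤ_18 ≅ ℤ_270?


Comparing ℤ_15 × ℤ_18 and ℤ_270:
gcd(15,18) = 3 ≠ 1. Max element order in ℤ_15×ℤ_18 is lcm(15,18) = 90 < 270, so it has no element of order 270

No, ℤ_15 × ℤ_18 ≇ ℤ_270


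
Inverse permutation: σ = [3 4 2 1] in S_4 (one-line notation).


To find σ⁻¹, swap domain and range:
σ(1) = 3 → σ⁻¹(3) = 1
σ(2) = 4 → σ⁻¹(4) = 2
σ(3) = 2 → σ⁻¹(2) = 3
σ(4) = 1 → σ⁻¹(1) = 4

σ⁻¹ = [4 3 1 2]


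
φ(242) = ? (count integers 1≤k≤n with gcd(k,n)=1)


Factor n: 242 = 2 × 11^2
φ(n) = n · ∏(1 - 1/p) over distinct primes p | n
φ(242) = 242 · (1 - 1/2) · (1 - 1/11) = 110

φ(242) = 110


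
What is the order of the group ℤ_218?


ℤ_n has n elements.

|ℤ_218| = 218


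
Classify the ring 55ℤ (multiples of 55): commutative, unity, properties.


55ℤ is a commutative ring under +,× but has no multiplicative identity (1 ∉ 55ℤ); it has no zero divisors, but without unity it is not an integral domain
Commutative: Yes
Integral domain: No
Has unity: No

55ℤ (multiples of 55): Commutative=Yes, Unity=No


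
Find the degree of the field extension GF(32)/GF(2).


GF(32) = GF(2^5), so the extension degree is 5

[GF(32)/GF(2)] = 5


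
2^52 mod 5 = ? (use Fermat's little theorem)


Fermat's little theorem: if p is prime and gcd(a,p)=1, then a^(p-1) ≡ 1 (mod p)
p = 5 is prime, gcd(2,5) = 1
Reduce exponent: 52 mod 4 = 0
So 2^52 ≡ 2^0 (mod 5)
2^0 = 1

2^52 ≡ 1 (mod 5)


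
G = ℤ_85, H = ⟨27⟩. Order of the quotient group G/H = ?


|⟨27⟩| = n / gcd(27, 85) = 85 / 1 = 85
H is normal (ℤ_85 is abelian).
|G/H| = |G| / |H| = 85 / 85 = 1

|G/H| = 1


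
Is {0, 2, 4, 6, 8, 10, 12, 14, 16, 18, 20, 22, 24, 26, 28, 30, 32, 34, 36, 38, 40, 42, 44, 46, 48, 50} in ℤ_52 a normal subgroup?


H = {0, 2, 4, 6, 8, 10, 12, 14, 16, 18, 20, 22, 24, 26, 28, 30, 32, 34, 36, 38, 40, 42, 44, 46, 48, 50} in ℤ_52
ℤ_52 is abelian; every subgroup of an abelian group is normal

Yes, normal subgroup


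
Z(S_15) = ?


Z(G) = {g ∈ G | gx = xg for all x ∈ G}
S_n is non-abelian for n ≥ 3; Z(S_15) is trivial

Z(S_15) = {e}


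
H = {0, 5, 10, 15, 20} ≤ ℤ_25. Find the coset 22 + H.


22 + H = {22 + h (mod 25) : h ∈ H}
22+0=22, 22+5=2, 22+10=7, 22+15=12, 22+20=17
22 + H = {2, 7, 12, 17, 22} = 2 + H

22 + H = {2, 7, 12, 17, 22}


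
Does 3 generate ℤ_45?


g generates ℤ_n iff gcd(g, n) = 1
gcd(3, 45) = 3
Since gcd = 3 ≠ 1, ⟨3⟩ has order 15 < 45, so 3 is not a generator.

No, 3 does not generate ℤ_45


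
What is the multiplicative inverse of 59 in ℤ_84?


Use the extended Euclidean algorithm to write 1 = 59·s + 84·t; then s mod 84 is the inverse.
Euclidean algorithm:
  59 = 0·84 + 59
  84 = 1·59 + 25
  59 = 2·25 + 9
  25 = 2·9 + 7
  9 = 1·7 + 2
  7 = 3·2 + 1
  2 = 2·1 + 0
gcd(59,84) = 1
Back-substitution gives: 59·(-37) + 84·(26) = 1
So 59⁻¹ ≡ -37 ≡ 47 (mod 84)
Check: 59 × 47 = 2773 ≡ 1 (mod 84) ✓

59⁻¹ ≡ 47 (mod 84)


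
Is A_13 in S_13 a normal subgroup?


H = A_13 in S_13
A_13 has index 2 in S_13, and every subgroup of index 2 is normal

Yes, normal subgroup


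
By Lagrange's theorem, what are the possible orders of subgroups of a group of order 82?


Lagrange's theorem: |H| divides |G|
|G| = 82
Divisors of 82: 1, 2, 41, 82

Possible subgroup orders: {1, 2, 41, 82}


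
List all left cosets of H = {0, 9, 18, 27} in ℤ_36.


H = {0, 9, 18, 27}, |H| = 4
Number of cosets = |G|/|H| = 36/4 = 9
0 + H = {0, 9, 18, 27}
1 + H = {1, 10, 19, 28}
2 + H = {2, 11, 20, 29}
3 + H = {3, 12, 21, 30}
4 + H = {4, 13, 22, 31}
5 + H = {5, 14, 23, 32}
6 + H = {6, 15, 24, 33}
7 + H = {7, 16, 25, 34}
8 + H = {8, 17, 26, 35}

Cosets: 0+H={0,9,18,27}; 1+H={1,10,19,28}; 2+H={2,11,20,29}; 3+H={3,12,21,30}; 4+H={4,13,22,31}; 5+H={5,14,23,32}; 6+H={6,15,24,33}; 7+H={7,16,25,34}; 8+H={8,17,26,35}


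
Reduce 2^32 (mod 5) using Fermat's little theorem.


Fermat's little theorem: if p is prime and gcd(a,p)=1, then a^(p-1) ≡ 1 (mod p)
p = 5 is prime, gcd(2,5) = 1
Reduce exponent: 32 mod 4 = 0
So 2^32 ≡ 2^0 (mod 5)
2^0 = 1

2^32 ≡ 1 (mod 5)


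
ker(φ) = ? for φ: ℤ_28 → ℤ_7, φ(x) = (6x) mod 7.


Kernel = preimage of identity
ker(φ) = {x ∈ ℤ_28 : 6x ≡ 0 (mod 7)}. Since 7 | 28, φ is well-defined. The kernel is the cyclic subgroup ⟨7⟩ of ℤ_28 (order 4), i.e. {0, 7, 14, 21}

ker(φ) = {0, 7, 14, 21}


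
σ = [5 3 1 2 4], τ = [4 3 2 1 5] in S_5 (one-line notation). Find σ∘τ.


σ∘τ: apply τ first, then σ
1 →τ 4 →σ 2
2 →τ 3 →σ 1
3 →τ 2 →σ 3
4 →τ 1 →σ 5
5 →τ 5 →σ 4

σ∘τ = [2 1 3 5 4]


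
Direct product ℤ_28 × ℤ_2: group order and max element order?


|ℤ_28 × ℤ_2| = 28 × 2 = 56
Max element order = lcm(28,2) = 28
Cyclic? No (gcd=2)

|ℤ_28×ℤ_2| = 56, max element order = 28


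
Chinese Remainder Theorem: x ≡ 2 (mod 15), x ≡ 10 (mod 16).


m₁ = 15, m₂ = 16, gcd = 1, so CRT applies. M = m₁·m₂ = 240
Let M₁ = M/m₁ = 16, M₂ = M/m₂ = 15
Find y₁ ≡ M₁⁻¹ (mod m₁): 16⁻¹ ≡ 1 (mod 15)
Find y₂ ≡ M₂⁻¹ (mod m₂): 15⁻¹ ≡ 15 (mod 16)
x = a₁·M₁·y₁ + a₂·M₂·y₂ = 2·16·1 + 10·15·15 = 2282
Reduce mod 240: x ≡ 122
Check: 122 mod 15 = 2 ✓, 122 mod 16 = 10 ✓

x ≡ 122 (mod 240)


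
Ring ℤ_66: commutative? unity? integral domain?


ℤ_66 is a commutative ring with unity 1; 66 = 2×33 is composite, so 2·33 ≡ 0 gives zero divisors (not an integral domain)
Commutative: Yes
Integral domain: No
Has unity: Yes

ℤ_66: Commutative=Yes, Unity=Yes


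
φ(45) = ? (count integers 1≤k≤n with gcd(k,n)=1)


Factor n: 45 = 3^2 × 5
φ(n) = n · ∏(1 - 1/p) over distinct primes p | n
φ(45) = 45 · (1 - 1/3) · (1 - 1/5) = 24

φ(45) = 24


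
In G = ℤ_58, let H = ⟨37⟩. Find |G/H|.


|⟨37⟩| = n / gcd(37, 58) = 58 / 1 = 58
H is normal (ℤ_58 is abelian).
|G/H| = |G| / |H| = 58 / 58 = 1

|G/H| = 1


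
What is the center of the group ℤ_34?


Z(G) = {g ∈ G | gx = xg for all x ∈ G}
ℤ_34 is abelian, so Z(G) = G

Z(ℤ_34) = ℤ_34


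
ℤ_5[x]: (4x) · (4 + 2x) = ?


Expand and collect like terms; reduce coefficients mod 5:
x^0: 0·4 = 0 ≡ 0 (mod 5)
x^1: 0·2 + 4·4 = 16 ≡ 1 (mod 5)
x^2: 4·2 = 8 ≡ 3 (mod 5)
Result: x + 3x^2

f · g = x + 3x^2


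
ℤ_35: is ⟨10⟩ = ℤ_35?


g generates ℤ_n iff gcd(g, n) = 1
gcd(10, 35) = 5
Since gcd = 5 ≠ 1, ⟨10⟩ has order 7 < 35, so 10 is not a generator.

No, 10 does not generate ℤ_35


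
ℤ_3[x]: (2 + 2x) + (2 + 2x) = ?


Add coefficients mod 3:
x^0: 2 + 2 = 1 (mod 3)
x^1: 2 + 2 = 1 (mod 3)
Result: 1 + x

f + g = 1 + x


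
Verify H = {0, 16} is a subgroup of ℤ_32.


Subgroup test for H = {0, 16} in (ℤ_32, +):
(1) 0 ∈ H? Yes
(2) Closure: for all a,b ∈ H, (a+b) mod 32 ∈ H? Yes
(3) Inverses: for all a ∈ H, -a mod 32 ∈ H? Yes

Yes, H is a subgroup of ℤ_32


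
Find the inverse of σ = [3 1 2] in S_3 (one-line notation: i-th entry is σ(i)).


To find σ⁻¹, swap domain and range:
σ(1) = 3 → σ⁻¹(3) = 1
σ(2) = 1 → σ⁻¹(1) = 2
σ(3) = 2 → σ⁻¹(2) = 3

σ⁻¹ = [2 3 1]


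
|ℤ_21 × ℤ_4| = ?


|A × B| = |A| · |B|
|ℤ_21 × ℤ_4| = 21 × 4 = 84

|ℤ_21 × ℤ_4| = 84


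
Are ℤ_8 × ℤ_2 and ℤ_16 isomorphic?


Comparing ℤ_8 × ℤ_2 and ℤ_16:
gcd(8,2) = 2 ≠ 1. Max element order in ℤ_8×ℤ_2 is lcm(8,2) = 8 < 16, so it has no element of order 16

No, ℤ_8 × ℤ_2 ≇ ℤ_16


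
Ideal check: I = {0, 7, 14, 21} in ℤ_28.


Check ideal conditions for I = {0, 7, 14, 21} in ℤ_28:
(1) I is an additive subgroup? Yes
(2) For r ∈ ℤ_28 and a ∈ I: r·a ∈ I? Yes

Yes, I is an ideal of ℤ_28


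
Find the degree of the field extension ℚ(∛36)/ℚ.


∛36 has minimal polynomial x³ - 36 (irreducible over ℚ since 36 is not a perfect cube)

[ℚ(∛36)/ℚ] = 3


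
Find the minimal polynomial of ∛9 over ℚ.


∛9 satisfies x³ - 9 = 0, irreducible over ℚ (no rational root; 9 is not a perfect cube)

Minimal polynomial: x³ - 9


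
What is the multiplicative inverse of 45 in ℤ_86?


Use the extended Euclidean algorithm to write 1 = 45·s + 86·t; then s mod 86 is the inverse.
Euclidean algorithm:
  45 = 0·86 + 45
  86 = 1·45 + 41
  45 = 1·41 + 4
  41 = 10·4 + 1
  4 = 4·1 + 0
gcd(45,86) = 1
Back-substitution gives: 45·(-21) + 86·(11) = 1
So 45⁻¹ ≡ -21 ≡ 65 (mod 86)
Check: 45 × 65 = 2925 ≡ 1 (mod 86) ✓

45⁻¹ ≡ 65 (mod 86)


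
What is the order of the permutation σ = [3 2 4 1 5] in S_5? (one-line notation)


Cycle decomposition: (1 3 4)
Cycle lengths: 3
Order = lcm(3) = 3

ord(σ) = 3


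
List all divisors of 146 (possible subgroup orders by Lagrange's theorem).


Lagrange's theorem: |H| divides |G|
|G| = 146
Divisors of 146: 1, 2, 73, 146

Possible subgroup orders: {1, 2, 73, 146}


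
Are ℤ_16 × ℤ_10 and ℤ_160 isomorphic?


Comparing ℤ_16 × ℤ_10 and ℤ_160:
gcd(16,10) = 2 ≠ 1. Max element order in ℤ_16×ℤ_10 is lcm(16,10) = 80 < 160, so it has no element of order 160

No, ℤ_16 × ℤ_10 ≇ ℤ_160


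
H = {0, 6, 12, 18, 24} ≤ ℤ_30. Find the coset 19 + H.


19 + H = {19 + h (mod 30) : h ∈ H}
19+0=19, 19+6=25, 19+12=1, 19+18=7, 19+24=13
19 + H = {1, 7, 13, 19, 25} = 1 + H

19 + H = {1, 7, 13, 19, 25}


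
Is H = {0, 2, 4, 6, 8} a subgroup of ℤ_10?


Subgroup test for H = {0, 2, 4, 6, 8} in (ℤ_10, +):
(1) 0 ∈ H? Yes
(2) Closure: for all a,b ∈ H, (a+b) mod 10 ∈ H? Yes
(3) Inverses: for all a ∈ H, -a mod 10 ∈ H? Yes

Yes, H is a subgroup of ℤ_10


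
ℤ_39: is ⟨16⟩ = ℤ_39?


g generates ℤ_n iff gcd(g, n) = 1
gcd(16, 39) = 1
Since gcd = 1, 16 is a generator.

Yes, 16 generates ℤ_39


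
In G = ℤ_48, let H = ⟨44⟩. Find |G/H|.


|⟨44⟩| = n / gcd(44, 48) = 48 / 4 = 12
H is normal (ℤ_48 is abelian).
|G/H| = |G| / |H| = 48 / 12 = 4

|G/H| = 4


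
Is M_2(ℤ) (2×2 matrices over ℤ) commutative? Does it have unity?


Matrix multiplication is non-commutative for n ≥ 2; the identity matrix I is the unity; singular matrices give zero divisors, so not an integral domain
Commutative: No
Integral domain: No
Has unity: Yes

M_2(ℤ) (2×2 matrices over ℤ): Commutative=No, Unity=Yes


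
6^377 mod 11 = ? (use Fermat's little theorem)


Fermat's little theorem: if p is prime and gcd(a,p)=1, then a^(p-1) ≡ 1 (mod p)
p = 11 is prime, gcd(6,11) = 1
Reduce exponent: 377 mod 10 = 7
So 6^377 ≡ 6^7 (mod 11)
6^7 mod 11 = 8

6^377 ≡ 8 (mod 11)


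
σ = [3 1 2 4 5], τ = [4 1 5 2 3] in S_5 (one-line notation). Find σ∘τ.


σ∘τ: apply τ first, then σ
1 →τ 4 →σ 4
2 →τ 1 →σ 3
3 →τ 5 →σ 5
4 →τ 2 →σ 1
5 →τ 3 →σ 2

σ∘τ = [4 3 5 1 2]


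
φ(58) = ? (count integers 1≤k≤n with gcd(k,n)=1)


Factor n: 58 = 2 × 29
φ(n) = n · ∏(1 - 1/p) over distinct primes p | n
φ(58) = 58 · (1 - 1/2) · (1 - 1/29) = 28

φ(58) = 28


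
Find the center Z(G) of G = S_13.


Z(G) = {g ∈ G | gx = xg for all x ∈ G}
S_n is non-abelian for n ≥ 3; Z(S_13) is trivial

Z(S_13) = {e}


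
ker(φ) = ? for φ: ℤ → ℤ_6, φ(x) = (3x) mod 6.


Kernel = preimage of identity
ker(φ) = {x ∈ ℤ : 3x ≡ 0 (mod 6)}. gcd(3,6) = 3, so 3x ≡ 0 (mod 6) ⟺ x ≡ 0 (mod 6/3 = 2). Hence ker(φ) = 2ℤ

ker(φ) = 2ℤ


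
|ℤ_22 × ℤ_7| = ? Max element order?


|ℤ_22 × ℤ_7| = 22 × 7 = 154
Max element order = lcm(22,7) = 154
Cyclic? Yes (gcd=1)

|ℤ_22×ℤ_7| = 154, max element order = 154


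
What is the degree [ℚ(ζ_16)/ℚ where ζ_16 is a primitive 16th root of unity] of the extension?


[ℚ(ζ_n):ℚ] = deg Φ_n(x) = φ(n). Here φ(16) = 8

[ℚ(ζ_16)/ℚ where ζ_16 is a primitive 16th root of unity] = 8


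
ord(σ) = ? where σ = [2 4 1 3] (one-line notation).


Cycle decomposition: (1 2 4 3)
Cycle lengths: 4
Order = lcm(4) = 4

ord(σ) = 4


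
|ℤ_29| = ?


ℤ_n has n elements.

|ℤ_29| = 29


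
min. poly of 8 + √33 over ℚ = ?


Let α = 8 + √33. Then α - 8 = √33, so (α - 8)² = 33, giving α² - 16α + 31 = 0. Degree 2 and α ∉ ℚ, so this is the minimal polynomial.

Minimal polynomial: x² - 16x + 31


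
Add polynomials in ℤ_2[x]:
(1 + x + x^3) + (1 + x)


Add coefficients mod 2:
x^0: 1 + 1 = 0 (mod 2)
x^1: 1 + 1 = 0 (mod 2)
x^2: 0 + 0 = 0 (mod 2)
x^3: 1 + 0 = 1 (mod 2)
Result: x^3

f + g = x^3


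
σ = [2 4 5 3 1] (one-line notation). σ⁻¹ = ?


To find σ⁻¹, swap domain and range:
σ(1) = 2 → σ⁻¹(2) = 1
σ(2) = 4 → σ⁻¹(4) = 2
σ(3) = 5 → σ⁻¹(5) = 3
σ(4) = 3 → σ⁻¹(3) = 4
σ(5) = 1 → σ⁻¹(1) = 5

σ⁻¹ = [5 1 4 2 3]


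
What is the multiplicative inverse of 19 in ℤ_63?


Use the extended Euclidean algorithm to write 1 = 19·s + 63·t; then s mod 63 is the inverse.
Euclidean algorithm:
  19 = 0·63 + 19
  63 = 3·19 + 6
  19 = 3·6 + 1
  6 = 6·1 + 0
gcd(19,63) = 1
Back-substitution gives: 19·(10) + 63·(-3) = 1
So 19⁻¹ ≡ 10 ≡ 10 (mod 63)
Check: 19 × 10 = 190 ≡ 1 (mod 63) ✓

19⁻¹ ≡ 10 (mod 63)


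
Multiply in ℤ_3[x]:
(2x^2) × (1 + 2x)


Expand and collect like terms; reduce coefficients mod 3:
x^0: 0·1 = 0 ≡ 0 (mod 3)
x^1: 0·2 + 0·1 = 0 ≡ 0 (mod 3)
x^2: 0·2 + 2·1 = 2 ≡ 2 (mod 3)
x^3: 2·2 = 4 ≡ 1 (mod 3)
Result: 2x^2 + x^3

f · g = 2x^2 + x^3


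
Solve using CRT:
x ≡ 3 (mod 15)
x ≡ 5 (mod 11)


m₁ = 15, m₂ = 11, gcd = 1, so CRT applies. M = m₁·m₂ = 165
Let M₁ = M/m₁ = 11, M₂ = M/m₂ = 15
Find y₁ ≡ M₁⁻¹ (mod m₁): 11⁻¹ ≡ 11 (mod 15)
Find y₂ ≡ M₂⁻¹ (mod m₂): 15⁻¹ ≡ 3 (mod 11)
x = a₁·M₁·y₁ + a₂·M₂·y₂ = 3·11·11 + 5·15·3 = 588
Reduce mod 165: x ≡ 93
Check: 93 mod 15 = 3 ✓, 93 mod 11 = 5 ✓

x ≡ 93 (mod 165)


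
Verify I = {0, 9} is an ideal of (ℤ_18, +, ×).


Check ideal conditions for I = {0, 9} in ℤ_18:
(1) I is an additive subgroup? Yes
(2) For r ∈ ℤ_18 and a ∈ I: r·a ∈ I? Yes

Yes, I is an ideal of ℤ_18


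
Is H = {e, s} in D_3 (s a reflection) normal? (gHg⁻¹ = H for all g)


H = {e, s} in D_3 (s a reflection)
r·s·r⁻¹ = sr⁻² ≠ s for n ≥ 3, so {e, s} is not closed under conjugation

No, not a normal subgroup


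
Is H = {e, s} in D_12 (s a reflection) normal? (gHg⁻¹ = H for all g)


H = {e, s} in D_12 (s a reflection)
r·s·r⁻¹ = sr⁻² ≠ s for n ≥ 3, so {e, s} is not closed under conjugation

No, not a normal subgroup


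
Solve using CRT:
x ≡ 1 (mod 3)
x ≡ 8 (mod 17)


m₁ = 3, m₂ = 17, gcd = 1, so CRT applies. M = m₁·m₂ = 51
Let M₁ = M/m₁ = 17, M₂ = M/m₂ = 3
Find y₁ ≡ M₁⁻¹ (mod m₁): 17⁻¹ ≡ 2 (mod 3)
Find y₂ ≡ M₂⁻¹ (mod m₂): 3⁻¹ ≡ 6 (mod 17)
x = a₁·M₁·y₁ + a₂·M₂·y₂ = 1·17·2 + 8·3·6 = 178
Reduce mod 51: x ≡ 25
Check: 25 mod 3 = 1 ✓, 25 mod 17 = 8 ✓

x ≡ 25 (mod 51)


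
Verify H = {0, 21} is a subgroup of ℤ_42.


Subgroup test for H = {0, 21} in (ℤ_42, +):
(1) 0 ∈ H? Yes
(2) Closure: for all a,b ∈ H, (a+b) mod 42 ∈ H? Yes
(3) Inverses: for all a ∈ H, -a mod 42 ∈ H? Yes

Yes, H is a subgroup of ℤ_42


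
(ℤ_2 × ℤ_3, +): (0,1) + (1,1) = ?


Operation: componentwise addition mod (2, 3)
(0,1) + (1,1) = ((a₁+b₁) mod 2, (a₂+b₂) mod 3) with a = (0,1), b = (1,1)

(0,1) + (1,1) = (1,2)


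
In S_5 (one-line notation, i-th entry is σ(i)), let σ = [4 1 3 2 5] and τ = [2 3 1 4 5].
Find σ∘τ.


σ∘τ: apply τ first, then σ
1 →τ 2 →σ 1
2 →τ 3 →σ 3
3 →τ 1 →σ 4
4 →τ 4 →σ 2
5 →τ 5 →σ 5

σ∘τ = [1 3 4 2 5]


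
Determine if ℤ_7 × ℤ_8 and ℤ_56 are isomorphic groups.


Comparing ℤ_7 × ℤ_8 and ℤ_56:
gcd(7,8) = 1, so ℤ_7 × ℤ_8 ≅ ℤ_56 (CRT)

Yes, ℤ_7 × ℤ_8 ≅ ℤ_56


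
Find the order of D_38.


|D_n| = 2n (n rotations and n reflections)
|D_38| = 2×38 = 76

|D_38| = 76


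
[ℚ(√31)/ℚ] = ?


√31 has minimal polynomial x² - 31 (irreducible over ℚ since 31 is squarefree)

[ℚ(√31)/ℚ] = 2


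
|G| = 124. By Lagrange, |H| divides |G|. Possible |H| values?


Lagrange's theorem: |H| divides |G|
|G| = 124
Divisors of 124: 1, 2, 4, 31, 62, 124

Possible subgroup orders: {1, 2, 4, 31, 62, 124}


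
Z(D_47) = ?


Z(G) = {g ∈ G | gx = xg for all x ∈ G}
For odd n, Z(D_n) = {e}: no nontrivial rotation commutes with all reflections

Z(D_47) = {e}


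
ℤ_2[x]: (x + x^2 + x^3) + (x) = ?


Add coefficients mod 2:
x^0: 0 + 0 = 0 (mod 2)
x^1: 1 + 1 = 0 (mod 2)
x^2: 1 + 0 = 1 (mod 2)
x^3: 1 + 0 = 1 (mod 2)
Result: x^2 + x^3

f + g = x^2 + x^3


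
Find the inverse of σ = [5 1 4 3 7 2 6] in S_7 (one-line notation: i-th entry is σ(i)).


To find σ⁻¹, swap domain and range:
σ(1) = 5 → σ⁻¹(5) = 1
σ(2) = 1 → σ⁻¹(1) = 2
σ(3) = 4 → σ⁻¹(4) = 3
σ(4) = 3 → σ⁻¹(3) = 4
σ(5) = 7 → σ⁻¹(7) = 5
σ(6) = 2 → σ⁻¹(2) = 6
σ(7) = 6 → σ⁻¹(6) = 7

σ⁻¹ = [2 6 4 3 1 7 5]


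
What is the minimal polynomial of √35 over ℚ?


√35 satisfies x² - 35 = 0, irreducible over ℚ since 35 is squarefree

Minimal polynomial: x² - 35


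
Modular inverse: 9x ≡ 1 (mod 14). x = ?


Use the extended Euclidean algorithm to write 1 = 9·s + 14·t; then s mod 14 is the inverse.
Euclidean algorithm:
  9 = 0·14 + 9
  14 = 1·9 + 5
  9 = 1·5 + 4
  5 = 1·4 + 1
  4 = 4·1 + 0
gcd(9,14) = 1
Back-substitution gives: 9·(-3) + 14·(2) = 1
So 9⁻¹ ≡ -3 ≡ 11 (mod 14)
Check: 9 × 11 = 99 ≡ 1 (mod 14) ✓

9⁻¹ ≡ 11 (mod 14)
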